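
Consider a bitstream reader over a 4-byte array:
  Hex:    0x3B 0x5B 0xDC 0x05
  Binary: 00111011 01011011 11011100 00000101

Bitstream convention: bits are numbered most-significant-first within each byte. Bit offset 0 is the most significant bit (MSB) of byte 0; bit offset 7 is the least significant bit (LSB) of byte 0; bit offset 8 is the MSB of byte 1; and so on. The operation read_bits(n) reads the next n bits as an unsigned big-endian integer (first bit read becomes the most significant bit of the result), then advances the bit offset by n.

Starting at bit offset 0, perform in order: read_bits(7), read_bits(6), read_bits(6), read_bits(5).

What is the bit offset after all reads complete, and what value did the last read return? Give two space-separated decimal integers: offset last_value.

Answer: 24 28

Derivation:
Read 1: bits[0:7] width=7 -> value=29 (bin 0011101); offset now 7 = byte 0 bit 7; 25 bits remain
Read 2: bits[7:13] width=6 -> value=43 (bin 101011); offset now 13 = byte 1 bit 5; 19 bits remain
Read 3: bits[13:19] width=6 -> value=30 (bin 011110); offset now 19 = byte 2 bit 3; 13 bits remain
Read 4: bits[19:24] width=5 -> value=28 (bin 11100); offset now 24 = byte 3 bit 0; 8 bits remain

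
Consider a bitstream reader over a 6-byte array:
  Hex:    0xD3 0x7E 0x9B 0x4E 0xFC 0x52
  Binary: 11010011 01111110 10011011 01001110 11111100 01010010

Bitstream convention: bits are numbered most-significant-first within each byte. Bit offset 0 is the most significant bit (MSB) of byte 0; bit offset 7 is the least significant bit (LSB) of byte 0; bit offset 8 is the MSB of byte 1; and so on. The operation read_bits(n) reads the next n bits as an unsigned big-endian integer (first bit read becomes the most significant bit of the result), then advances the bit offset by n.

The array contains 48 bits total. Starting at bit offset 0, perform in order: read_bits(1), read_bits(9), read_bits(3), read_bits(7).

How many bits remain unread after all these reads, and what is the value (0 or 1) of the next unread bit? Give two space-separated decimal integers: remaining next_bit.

Answer: 28 1

Derivation:
Read 1: bits[0:1] width=1 -> value=1 (bin 1); offset now 1 = byte 0 bit 1; 47 bits remain
Read 2: bits[1:10] width=9 -> value=333 (bin 101001101); offset now 10 = byte 1 bit 2; 38 bits remain
Read 3: bits[10:13] width=3 -> value=7 (bin 111); offset now 13 = byte 1 bit 5; 35 bits remain
Read 4: bits[13:20] width=7 -> value=105 (bin 1101001); offset now 20 = byte 2 bit 4; 28 bits remain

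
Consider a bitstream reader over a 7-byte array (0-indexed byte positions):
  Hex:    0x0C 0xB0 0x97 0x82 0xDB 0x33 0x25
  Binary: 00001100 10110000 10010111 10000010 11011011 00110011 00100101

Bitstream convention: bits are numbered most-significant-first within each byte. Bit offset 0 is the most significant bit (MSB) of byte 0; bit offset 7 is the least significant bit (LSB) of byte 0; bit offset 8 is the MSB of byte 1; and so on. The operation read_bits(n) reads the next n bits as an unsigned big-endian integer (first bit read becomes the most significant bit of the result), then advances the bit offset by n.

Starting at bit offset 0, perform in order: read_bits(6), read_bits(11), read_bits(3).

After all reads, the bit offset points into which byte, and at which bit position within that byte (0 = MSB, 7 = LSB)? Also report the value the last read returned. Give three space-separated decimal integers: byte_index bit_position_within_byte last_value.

Read 1: bits[0:6] width=6 -> value=3 (bin 000011); offset now 6 = byte 0 bit 6; 50 bits remain
Read 2: bits[6:17] width=11 -> value=353 (bin 00101100001); offset now 17 = byte 2 bit 1; 39 bits remain
Read 3: bits[17:20] width=3 -> value=1 (bin 001); offset now 20 = byte 2 bit 4; 36 bits remain

Answer: 2 4 1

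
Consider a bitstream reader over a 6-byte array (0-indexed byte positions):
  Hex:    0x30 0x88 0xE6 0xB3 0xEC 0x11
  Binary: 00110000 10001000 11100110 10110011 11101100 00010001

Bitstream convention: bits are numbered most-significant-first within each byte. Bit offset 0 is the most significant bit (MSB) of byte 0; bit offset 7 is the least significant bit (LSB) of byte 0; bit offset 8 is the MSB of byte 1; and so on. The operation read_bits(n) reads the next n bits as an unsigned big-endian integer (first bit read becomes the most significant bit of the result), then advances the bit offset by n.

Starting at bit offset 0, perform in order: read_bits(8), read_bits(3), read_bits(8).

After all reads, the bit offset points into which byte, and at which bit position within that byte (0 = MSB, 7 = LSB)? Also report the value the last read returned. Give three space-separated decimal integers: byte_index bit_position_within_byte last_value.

Read 1: bits[0:8] width=8 -> value=48 (bin 00110000); offset now 8 = byte 1 bit 0; 40 bits remain
Read 2: bits[8:11] width=3 -> value=4 (bin 100); offset now 11 = byte 1 bit 3; 37 bits remain
Read 3: bits[11:19] width=8 -> value=71 (bin 01000111); offset now 19 = byte 2 bit 3; 29 bits remain

Answer: 2 3 71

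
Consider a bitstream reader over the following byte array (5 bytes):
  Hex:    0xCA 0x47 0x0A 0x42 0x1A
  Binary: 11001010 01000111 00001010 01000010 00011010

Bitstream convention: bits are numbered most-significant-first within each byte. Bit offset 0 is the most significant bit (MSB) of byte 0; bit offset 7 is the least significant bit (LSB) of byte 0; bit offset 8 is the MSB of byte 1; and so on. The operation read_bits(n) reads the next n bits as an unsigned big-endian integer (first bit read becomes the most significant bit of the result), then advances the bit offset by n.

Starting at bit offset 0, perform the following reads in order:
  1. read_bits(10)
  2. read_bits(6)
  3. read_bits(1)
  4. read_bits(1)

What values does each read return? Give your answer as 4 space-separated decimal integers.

Read 1: bits[0:10] width=10 -> value=809 (bin 1100101001); offset now 10 = byte 1 bit 2; 30 bits remain
Read 2: bits[10:16] width=6 -> value=7 (bin 000111); offset now 16 = byte 2 bit 0; 24 bits remain
Read 3: bits[16:17] width=1 -> value=0 (bin 0); offset now 17 = byte 2 bit 1; 23 bits remain
Read 4: bits[17:18] width=1 -> value=0 (bin 0); offset now 18 = byte 2 bit 2; 22 bits remain

Answer: 809 7 0 0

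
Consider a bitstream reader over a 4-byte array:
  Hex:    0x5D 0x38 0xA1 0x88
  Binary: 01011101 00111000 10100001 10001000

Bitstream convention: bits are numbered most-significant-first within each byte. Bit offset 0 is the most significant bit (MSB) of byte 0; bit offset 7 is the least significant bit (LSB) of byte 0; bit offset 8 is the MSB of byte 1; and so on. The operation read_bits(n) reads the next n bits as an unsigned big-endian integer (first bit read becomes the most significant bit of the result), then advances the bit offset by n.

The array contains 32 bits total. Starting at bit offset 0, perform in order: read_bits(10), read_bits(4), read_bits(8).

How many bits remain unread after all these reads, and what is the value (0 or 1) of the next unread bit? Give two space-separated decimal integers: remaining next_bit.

Answer: 10 0

Derivation:
Read 1: bits[0:10] width=10 -> value=372 (bin 0101110100); offset now 10 = byte 1 bit 2; 22 bits remain
Read 2: bits[10:14] width=4 -> value=14 (bin 1110); offset now 14 = byte 1 bit 6; 18 bits remain
Read 3: bits[14:22] width=8 -> value=40 (bin 00101000); offset now 22 = byte 2 bit 6; 10 bits remain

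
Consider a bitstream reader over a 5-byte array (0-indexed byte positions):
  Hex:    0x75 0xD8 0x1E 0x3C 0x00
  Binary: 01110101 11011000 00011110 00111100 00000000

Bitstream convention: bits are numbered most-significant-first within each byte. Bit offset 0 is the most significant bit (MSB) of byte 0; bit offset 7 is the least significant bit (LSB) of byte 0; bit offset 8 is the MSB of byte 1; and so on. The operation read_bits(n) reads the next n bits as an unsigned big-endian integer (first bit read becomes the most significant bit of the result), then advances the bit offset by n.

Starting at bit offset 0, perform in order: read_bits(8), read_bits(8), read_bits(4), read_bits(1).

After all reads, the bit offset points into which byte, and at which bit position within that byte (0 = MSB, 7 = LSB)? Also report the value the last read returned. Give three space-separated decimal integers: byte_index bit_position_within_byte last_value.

Read 1: bits[0:8] width=8 -> value=117 (bin 01110101); offset now 8 = byte 1 bit 0; 32 bits remain
Read 2: bits[8:16] width=8 -> value=216 (bin 11011000); offset now 16 = byte 2 bit 0; 24 bits remain
Read 3: bits[16:20] width=4 -> value=1 (bin 0001); offset now 20 = byte 2 bit 4; 20 bits remain
Read 4: bits[20:21] width=1 -> value=1 (bin 1); offset now 21 = byte 2 bit 5; 19 bits remain

Answer: 2 5 1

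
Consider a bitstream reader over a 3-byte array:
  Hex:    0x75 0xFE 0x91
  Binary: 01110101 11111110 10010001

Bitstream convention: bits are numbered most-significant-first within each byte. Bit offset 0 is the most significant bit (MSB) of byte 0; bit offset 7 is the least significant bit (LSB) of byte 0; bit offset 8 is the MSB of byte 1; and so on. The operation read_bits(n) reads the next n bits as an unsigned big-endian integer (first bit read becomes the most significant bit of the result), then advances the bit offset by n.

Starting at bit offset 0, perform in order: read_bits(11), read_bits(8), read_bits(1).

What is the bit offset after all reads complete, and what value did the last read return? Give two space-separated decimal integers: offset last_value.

Read 1: bits[0:11] width=11 -> value=943 (bin 01110101111); offset now 11 = byte 1 bit 3; 13 bits remain
Read 2: bits[11:19] width=8 -> value=244 (bin 11110100); offset now 19 = byte 2 bit 3; 5 bits remain
Read 3: bits[19:20] width=1 -> value=1 (bin 1); offset now 20 = byte 2 bit 4; 4 bits remain

Answer: 20 1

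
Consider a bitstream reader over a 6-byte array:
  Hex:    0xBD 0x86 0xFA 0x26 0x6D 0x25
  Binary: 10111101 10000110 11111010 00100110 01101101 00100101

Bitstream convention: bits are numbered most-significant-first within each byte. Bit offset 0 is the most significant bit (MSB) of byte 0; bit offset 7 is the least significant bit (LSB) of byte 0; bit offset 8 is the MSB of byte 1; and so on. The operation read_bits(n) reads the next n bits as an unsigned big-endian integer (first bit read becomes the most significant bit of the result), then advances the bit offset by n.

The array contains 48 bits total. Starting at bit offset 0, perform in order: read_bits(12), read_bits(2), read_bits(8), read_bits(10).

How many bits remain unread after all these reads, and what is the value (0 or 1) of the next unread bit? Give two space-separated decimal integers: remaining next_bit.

Read 1: bits[0:12] width=12 -> value=3032 (bin 101111011000); offset now 12 = byte 1 bit 4; 36 bits remain
Read 2: bits[12:14] width=2 -> value=1 (bin 01); offset now 14 = byte 1 bit 6; 34 bits remain
Read 3: bits[14:22] width=8 -> value=190 (bin 10111110); offset now 22 = byte 2 bit 6; 26 bits remain
Read 4: bits[22:32] width=10 -> value=550 (bin 1000100110); offset now 32 = byte 4 bit 0; 16 bits remain

Answer: 16 0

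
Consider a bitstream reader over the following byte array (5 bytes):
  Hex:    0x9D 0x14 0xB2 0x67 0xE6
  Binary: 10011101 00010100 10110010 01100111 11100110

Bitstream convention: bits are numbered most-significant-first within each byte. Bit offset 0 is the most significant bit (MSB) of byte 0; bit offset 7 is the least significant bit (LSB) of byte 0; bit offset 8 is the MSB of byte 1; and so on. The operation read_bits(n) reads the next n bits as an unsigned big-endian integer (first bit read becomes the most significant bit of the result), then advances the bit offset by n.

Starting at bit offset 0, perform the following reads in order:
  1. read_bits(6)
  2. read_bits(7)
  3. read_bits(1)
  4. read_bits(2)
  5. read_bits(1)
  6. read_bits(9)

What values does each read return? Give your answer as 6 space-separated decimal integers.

Read 1: bits[0:6] width=6 -> value=39 (bin 100111); offset now 6 = byte 0 bit 6; 34 bits remain
Read 2: bits[6:13] width=7 -> value=34 (bin 0100010); offset now 13 = byte 1 bit 5; 27 bits remain
Read 3: bits[13:14] width=1 -> value=1 (bin 1); offset now 14 = byte 1 bit 6; 26 bits remain
Read 4: bits[14:16] width=2 -> value=0 (bin 00); offset now 16 = byte 2 bit 0; 24 bits remain
Read 5: bits[16:17] width=1 -> value=1 (bin 1); offset now 17 = byte 2 bit 1; 23 bits remain
Read 6: bits[17:26] width=9 -> value=201 (bin 011001001); offset now 26 = byte 3 bit 2; 14 bits remain

Answer: 39 34 1 0 1 201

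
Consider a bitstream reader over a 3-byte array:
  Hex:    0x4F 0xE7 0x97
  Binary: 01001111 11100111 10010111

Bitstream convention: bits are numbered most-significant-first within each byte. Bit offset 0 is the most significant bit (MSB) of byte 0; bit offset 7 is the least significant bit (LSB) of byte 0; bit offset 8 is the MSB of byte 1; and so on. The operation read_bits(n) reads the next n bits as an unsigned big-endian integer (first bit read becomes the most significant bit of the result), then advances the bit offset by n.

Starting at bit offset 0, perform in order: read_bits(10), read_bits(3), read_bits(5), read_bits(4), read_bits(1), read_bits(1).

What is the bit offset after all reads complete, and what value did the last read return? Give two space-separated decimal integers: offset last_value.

Read 1: bits[0:10] width=10 -> value=319 (bin 0100111111); offset now 10 = byte 1 bit 2; 14 bits remain
Read 2: bits[10:13] width=3 -> value=4 (bin 100); offset now 13 = byte 1 bit 5; 11 bits remain
Read 3: bits[13:18] width=5 -> value=30 (bin 11110); offset now 18 = byte 2 bit 2; 6 bits remain
Read 4: bits[18:22] width=4 -> value=5 (bin 0101); offset now 22 = byte 2 bit 6; 2 bits remain
Read 5: bits[22:23] width=1 -> value=1 (bin 1); offset now 23 = byte 2 bit 7; 1 bits remain
Read 6: bits[23:24] width=1 -> value=1 (bin 1); offset now 24 = byte 3 bit 0; 0 bits remain

Answer: 24 1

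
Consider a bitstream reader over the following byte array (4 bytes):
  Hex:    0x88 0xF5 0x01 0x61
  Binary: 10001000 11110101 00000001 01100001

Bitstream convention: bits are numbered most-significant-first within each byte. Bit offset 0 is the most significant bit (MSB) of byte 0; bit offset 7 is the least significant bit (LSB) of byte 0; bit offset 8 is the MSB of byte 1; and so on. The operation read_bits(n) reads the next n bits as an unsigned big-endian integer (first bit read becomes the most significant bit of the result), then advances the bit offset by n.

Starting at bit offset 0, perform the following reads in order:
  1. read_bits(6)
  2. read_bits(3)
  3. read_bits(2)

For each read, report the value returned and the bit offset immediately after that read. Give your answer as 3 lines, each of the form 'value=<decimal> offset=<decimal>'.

Answer: value=34 offset=6
value=1 offset=9
value=3 offset=11

Derivation:
Read 1: bits[0:6] width=6 -> value=34 (bin 100010); offset now 6 = byte 0 bit 6; 26 bits remain
Read 2: bits[6:9] width=3 -> value=1 (bin 001); offset now 9 = byte 1 bit 1; 23 bits remain
Read 3: bits[9:11] width=2 -> value=3 (bin 11); offset now 11 = byte 1 bit 3; 21 bits remain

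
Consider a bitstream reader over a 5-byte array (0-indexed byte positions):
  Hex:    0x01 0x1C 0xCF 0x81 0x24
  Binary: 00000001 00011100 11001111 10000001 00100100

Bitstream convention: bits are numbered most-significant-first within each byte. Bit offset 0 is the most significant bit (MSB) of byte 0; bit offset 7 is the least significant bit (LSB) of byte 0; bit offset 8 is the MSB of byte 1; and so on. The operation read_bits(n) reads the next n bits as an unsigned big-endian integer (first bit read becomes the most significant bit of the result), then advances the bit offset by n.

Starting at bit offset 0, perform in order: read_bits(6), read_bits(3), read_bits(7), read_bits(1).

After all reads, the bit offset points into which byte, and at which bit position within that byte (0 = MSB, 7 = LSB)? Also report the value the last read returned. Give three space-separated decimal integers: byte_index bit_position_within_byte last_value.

Read 1: bits[0:6] width=6 -> value=0 (bin 000000); offset now 6 = byte 0 bit 6; 34 bits remain
Read 2: bits[6:9] width=3 -> value=2 (bin 010); offset now 9 = byte 1 bit 1; 31 bits remain
Read 3: bits[9:16] width=7 -> value=28 (bin 0011100); offset now 16 = byte 2 bit 0; 24 bits remain
Read 4: bits[16:17] width=1 -> value=1 (bin 1); offset now 17 = byte 2 bit 1; 23 bits remain

Answer: 2 1 1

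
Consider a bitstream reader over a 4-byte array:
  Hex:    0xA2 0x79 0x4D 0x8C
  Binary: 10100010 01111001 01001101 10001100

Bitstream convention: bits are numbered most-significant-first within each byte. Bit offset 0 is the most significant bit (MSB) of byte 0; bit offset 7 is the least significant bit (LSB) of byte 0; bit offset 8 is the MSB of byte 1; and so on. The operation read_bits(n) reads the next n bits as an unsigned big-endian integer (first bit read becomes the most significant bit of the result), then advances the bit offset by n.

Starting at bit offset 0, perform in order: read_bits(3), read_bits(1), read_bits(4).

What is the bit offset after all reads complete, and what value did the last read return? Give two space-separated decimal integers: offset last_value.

Read 1: bits[0:3] width=3 -> value=5 (bin 101); offset now 3 = byte 0 bit 3; 29 bits remain
Read 2: bits[3:4] width=1 -> value=0 (bin 0); offset now 4 = byte 0 bit 4; 28 bits remain
Read 3: bits[4:8] width=4 -> value=2 (bin 0010); offset now 8 = byte 1 bit 0; 24 bits remain

Answer: 8 2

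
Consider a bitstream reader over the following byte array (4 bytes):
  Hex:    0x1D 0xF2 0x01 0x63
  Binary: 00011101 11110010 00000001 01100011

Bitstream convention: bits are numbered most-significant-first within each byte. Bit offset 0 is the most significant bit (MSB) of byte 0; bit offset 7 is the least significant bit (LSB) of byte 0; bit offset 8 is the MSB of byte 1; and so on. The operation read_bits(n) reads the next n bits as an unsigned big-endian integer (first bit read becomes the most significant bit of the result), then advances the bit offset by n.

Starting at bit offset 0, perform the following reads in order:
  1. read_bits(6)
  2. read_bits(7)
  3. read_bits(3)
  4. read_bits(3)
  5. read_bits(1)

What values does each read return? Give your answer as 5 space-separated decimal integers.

Answer: 7 62 2 0 0

Derivation:
Read 1: bits[0:6] width=6 -> value=7 (bin 000111); offset now 6 = byte 0 bit 6; 26 bits remain
Read 2: bits[6:13] width=7 -> value=62 (bin 0111110); offset now 13 = byte 1 bit 5; 19 bits remain
Read 3: bits[13:16] width=3 -> value=2 (bin 010); offset now 16 = byte 2 bit 0; 16 bits remain
Read 4: bits[16:19] width=3 -> value=0 (bin 000); offset now 19 = byte 2 bit 3; 13 bits remain
Read 5: bits[19:20] width=1 -> value=0 (bin 0); offset now 20 = byte 2 bit 4; 12 bits remain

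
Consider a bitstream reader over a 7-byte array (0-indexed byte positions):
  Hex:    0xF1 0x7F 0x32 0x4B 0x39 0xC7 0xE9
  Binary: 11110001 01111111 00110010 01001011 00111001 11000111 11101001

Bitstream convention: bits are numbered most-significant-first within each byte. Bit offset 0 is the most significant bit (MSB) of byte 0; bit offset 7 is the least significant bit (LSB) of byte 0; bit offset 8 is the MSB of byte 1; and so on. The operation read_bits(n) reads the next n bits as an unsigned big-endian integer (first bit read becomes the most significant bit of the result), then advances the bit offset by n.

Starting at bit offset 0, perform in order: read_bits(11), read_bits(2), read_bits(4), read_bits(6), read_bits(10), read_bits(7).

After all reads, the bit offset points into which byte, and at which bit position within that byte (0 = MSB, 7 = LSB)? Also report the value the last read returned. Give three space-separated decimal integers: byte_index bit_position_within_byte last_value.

Answer: 5 0 57

Derivation:
Read 1: bits[0:11] width=11 -> value=1931 (bin 11110001011); offset now 11 = byte 1 bit 3; 45 bits remain
Read 2: bits[11:13] width=2 -> value=3 (bin 11); offset now 13 = byte 1 bit 5; 43 bits remain
Read 3: bits[13:17] width=4 -> value=14 (bin 1110); offset now 17 = byte 2 bit 1; 39 bits remain
Read 4: bits[17:23] width=6 -> value=25 (bin 011001); offset now 23 = byte 2 bit 7; 33 bits remain
Read 5: bits[23:33] width=10 -> value=150 (bin 0010010110); offset now 33 = byte 4 bit 1; 23 bits remain
Read 6: bits[33:40] width=7 -> value=57 (bin 0111001); offset now 40 = byte 5 bit 0; 16 bits remain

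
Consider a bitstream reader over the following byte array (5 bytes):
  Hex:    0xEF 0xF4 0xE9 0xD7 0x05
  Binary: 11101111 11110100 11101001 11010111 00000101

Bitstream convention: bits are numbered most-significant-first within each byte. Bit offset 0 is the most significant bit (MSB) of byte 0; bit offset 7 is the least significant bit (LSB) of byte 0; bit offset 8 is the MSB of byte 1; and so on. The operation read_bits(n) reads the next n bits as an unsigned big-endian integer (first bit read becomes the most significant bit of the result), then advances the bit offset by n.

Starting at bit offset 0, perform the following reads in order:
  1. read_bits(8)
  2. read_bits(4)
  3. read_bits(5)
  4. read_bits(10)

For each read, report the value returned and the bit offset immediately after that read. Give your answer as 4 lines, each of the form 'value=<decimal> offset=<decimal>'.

Answer: value=239 offset=8
value=15 offset=12
value=9 offset=17
value=846 offset=27

Derivation:
Read 1: bits[0:8] width=8 -> value=239 (bin 11101111); offset now 8 = byte 1 bit 0; 32 bits remain
Read 2: bits[8:12] width=4 -> value=15 (bin 1111); offset now 12 = byte 1 bit 4; 28 bits remain
Read 3: bits[12:17] width=5 -> value=9 (bin 01001); offset now 17 = byte 2 bit 1; 23 bits remain
Read 4: bits[17:27] width=10 -> value=846 (bin 1101001110); offset now 27 = byte 3 bit 3; 13 bits remain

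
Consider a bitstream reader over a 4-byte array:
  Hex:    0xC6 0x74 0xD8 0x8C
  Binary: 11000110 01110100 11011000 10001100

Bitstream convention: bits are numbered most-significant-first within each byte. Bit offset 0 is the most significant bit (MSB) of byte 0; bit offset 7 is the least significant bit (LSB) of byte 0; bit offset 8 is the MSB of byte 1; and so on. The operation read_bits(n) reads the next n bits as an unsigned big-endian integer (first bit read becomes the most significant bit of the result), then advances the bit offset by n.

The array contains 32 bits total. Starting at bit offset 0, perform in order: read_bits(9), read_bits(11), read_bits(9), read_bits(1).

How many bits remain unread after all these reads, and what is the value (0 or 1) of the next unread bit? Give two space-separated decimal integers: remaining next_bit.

Read 1: bits[0:9] width=9 -> value=396 (bin 110001100); offset now 9 = byte 1 bit 1; 23 bits remain
Read 2: bits[9:20] width=11 -> value=1869 (bin 11101001101); offset now 20 = byte 2 bit 4; 12 bits remain
Read 3: bits[20:29] width=9 -> value=273 (bin 100010001); offset now 29 = byte 3 bit 5; 3 bits remain
Read 4: bits[29:30] width=1 -> value=1 (bin 1); offset now 30 = byte 3 bit 6; 2 bits remain

Answer: 2 0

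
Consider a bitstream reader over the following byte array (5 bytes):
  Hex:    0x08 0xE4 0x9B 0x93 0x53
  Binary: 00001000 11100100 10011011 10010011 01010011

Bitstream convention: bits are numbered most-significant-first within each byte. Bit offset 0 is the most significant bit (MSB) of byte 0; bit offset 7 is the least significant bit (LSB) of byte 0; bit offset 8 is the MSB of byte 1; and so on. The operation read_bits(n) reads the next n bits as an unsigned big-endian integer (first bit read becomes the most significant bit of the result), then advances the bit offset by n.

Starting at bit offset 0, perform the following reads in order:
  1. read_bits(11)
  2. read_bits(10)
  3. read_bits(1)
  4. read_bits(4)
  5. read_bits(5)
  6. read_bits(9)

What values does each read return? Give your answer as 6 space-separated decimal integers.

Read 1: bits[0:11] width=11 -> value=71 (bin 00001000111); offset now 11 = byte 1 bit 3; 29 bits remain
Read 2: bits[11:21] width=10 -> value=147 (bin 0010010011); offset now 21 = byte 2 bit 5; 19 bits remain
Read 3: bits[21:22] width=1 -> value=0 (bin 0); offset now 22 = byte 2 bit 6; 18 bits remain
Read 4: bits[22:26] width=4 -> value=14 (bin 1110); offset now 26 = byte 3 bit 2; 14 bits remain
Read 5: bits[26:31] width=5 -> value=9 (bin 01001); offset now 31 = byte 3 bit 7; 9 bits remain
Read 6: bits[31:40] width=9 -> value=339 (bin 101010011); offset now 40 = byte 5 bit 0; 0 bits remain

Answer: 71 147 0 14 9 339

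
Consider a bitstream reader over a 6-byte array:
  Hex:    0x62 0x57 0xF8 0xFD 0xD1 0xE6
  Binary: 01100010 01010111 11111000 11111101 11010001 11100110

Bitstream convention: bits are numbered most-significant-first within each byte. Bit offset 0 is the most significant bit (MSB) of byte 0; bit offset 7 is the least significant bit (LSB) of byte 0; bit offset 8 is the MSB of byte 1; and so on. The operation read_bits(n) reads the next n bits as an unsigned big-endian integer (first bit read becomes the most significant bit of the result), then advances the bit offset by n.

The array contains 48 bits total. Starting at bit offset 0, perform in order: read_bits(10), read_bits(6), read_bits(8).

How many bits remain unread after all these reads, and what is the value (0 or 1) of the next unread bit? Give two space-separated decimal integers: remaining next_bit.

Answer: 24 1

Derivation:
Read 1: bits[0:10] width=10 -> value=393 (bin 0110001001); offset now 10 = byte 1 bit 2; 38 bits remain
Read 2: bits[10:16] width=6 -> value=23 (bin 010111); offset now 16 = byte 2 bit 0; 32 bits remain
Read 3: bits[16:24] width=8 -> value=248 (bin 11111000); offset now 24 = byte 3 bit 0; 24 bits remain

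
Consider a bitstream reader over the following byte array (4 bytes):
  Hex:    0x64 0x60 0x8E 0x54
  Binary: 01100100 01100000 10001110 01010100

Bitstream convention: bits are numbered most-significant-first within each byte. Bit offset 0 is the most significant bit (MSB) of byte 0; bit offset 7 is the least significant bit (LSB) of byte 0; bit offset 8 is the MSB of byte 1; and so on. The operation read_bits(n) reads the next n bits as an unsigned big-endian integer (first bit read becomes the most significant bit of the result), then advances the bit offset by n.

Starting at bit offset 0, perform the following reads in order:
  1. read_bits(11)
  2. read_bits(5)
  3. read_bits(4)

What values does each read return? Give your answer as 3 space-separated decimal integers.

Read 1: bits[0:11] width=11 -> value=803 (bin 01100100011); offset now 11 = byte 1 bit 3; 21 bits remain
Read 2: bits[11:16] width=5 -> value=0 (bin 00000); offset now 16 = byte 2 bit 0; 16 bits remain
Read 3: bits[16:20] width=4 -> value=8 (bin 1000); offset now 20 = byte 2 bit 4; 12 bits remain

Answer: 803 0 8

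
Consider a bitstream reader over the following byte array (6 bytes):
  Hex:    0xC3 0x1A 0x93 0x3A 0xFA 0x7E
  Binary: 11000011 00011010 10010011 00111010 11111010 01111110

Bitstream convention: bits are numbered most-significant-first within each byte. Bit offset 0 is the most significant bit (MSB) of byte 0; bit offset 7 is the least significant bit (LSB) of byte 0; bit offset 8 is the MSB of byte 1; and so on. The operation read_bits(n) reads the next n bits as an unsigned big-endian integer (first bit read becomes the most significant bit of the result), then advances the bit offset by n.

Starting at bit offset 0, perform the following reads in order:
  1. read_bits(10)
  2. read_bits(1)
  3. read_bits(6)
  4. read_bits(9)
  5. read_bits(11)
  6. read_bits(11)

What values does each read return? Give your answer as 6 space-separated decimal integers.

Read 1: bits[0:10] width=10 -> value=780 (bin 1100001100); offset now 10 = byte 1 bit 2; 38 bits remain
Read 2: bits[10:11] width=1 -> value=0 (bin 0); offset now 11 = byte 1 bit 3; 37 bits remain
Read 3: bits[11:17] width=6 -> value=53 (bin 110101); offset now 17 = byte 2 bit 1; 31 bits remain
Read 4: bits[17:26] width=9 -> value=76 (bin 001001100); offset now 26 = byte 3 bit 2; 22 bits remain
Read 5: bits[26:37] width=11 -> value=1887 (bin 11101011111); offset now 37 = byte 4 bit 5; 11 bits remain
Read 6: bits[37:48] width=11 -> value=638 (bin 01001111110); offset now 48 = byte 6 bit 0; 0 bits remain

Answer: 780 0 53 76 1887 638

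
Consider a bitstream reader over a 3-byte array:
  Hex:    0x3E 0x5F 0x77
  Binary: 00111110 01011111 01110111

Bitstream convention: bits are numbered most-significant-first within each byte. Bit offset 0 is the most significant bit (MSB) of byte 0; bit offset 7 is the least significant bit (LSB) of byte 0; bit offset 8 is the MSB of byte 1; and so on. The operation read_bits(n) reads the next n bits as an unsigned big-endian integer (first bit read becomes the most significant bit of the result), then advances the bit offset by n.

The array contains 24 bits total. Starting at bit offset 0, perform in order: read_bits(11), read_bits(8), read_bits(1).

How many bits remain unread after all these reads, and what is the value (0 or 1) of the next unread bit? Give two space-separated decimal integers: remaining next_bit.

Read 1: bits[0:11] width=11 -> value=498 (bin 00111110010); offset now 11 = byte 1 bit 3; 13 bits remain
Read 2: bits[11:19] width=8 -> value=251 (bin 11111011); offset now 19 = byte 2 bit 3; 5 bits remain
Read 3: bits[19:20] width=1 -> value=1 (bin 1); offset now 20 = byte 2 bit 4; 4 bits remain

Answer: 4 0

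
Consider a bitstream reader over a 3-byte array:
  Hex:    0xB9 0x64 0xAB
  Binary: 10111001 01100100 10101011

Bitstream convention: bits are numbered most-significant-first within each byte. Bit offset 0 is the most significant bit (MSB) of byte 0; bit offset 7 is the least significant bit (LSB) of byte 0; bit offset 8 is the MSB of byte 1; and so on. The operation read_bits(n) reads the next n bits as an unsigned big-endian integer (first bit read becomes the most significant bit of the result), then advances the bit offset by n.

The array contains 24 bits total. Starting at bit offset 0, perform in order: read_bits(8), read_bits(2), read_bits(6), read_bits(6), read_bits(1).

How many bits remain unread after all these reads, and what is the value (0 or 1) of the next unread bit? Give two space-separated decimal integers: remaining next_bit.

Read 1: bits[0:8] width=8 -> value=185 (bin 10111001); offset now 8 = byte 1 bit 0; 16 bits remain
Read 2: bits[8:10] width=2 -> value=1 (bin 01); offset now 10 = byte 1 bit 2; 14 bits remain
Read 3: bits[10:16] width=6 -> value=36 (bin 100100); offset now 16 = byte 2 bit 0; 8 bits remain
Read 4: bits[16:22] width=6 -> value=42 (bin 101010); offset now 22 = byte 2 bit 6; 2 bits remain
Read 5: bits[22:23] width=1 -> value=1 (bin 1); offset now 23 = byte 2 bit 7; 1 bits remain

Answer: 1 1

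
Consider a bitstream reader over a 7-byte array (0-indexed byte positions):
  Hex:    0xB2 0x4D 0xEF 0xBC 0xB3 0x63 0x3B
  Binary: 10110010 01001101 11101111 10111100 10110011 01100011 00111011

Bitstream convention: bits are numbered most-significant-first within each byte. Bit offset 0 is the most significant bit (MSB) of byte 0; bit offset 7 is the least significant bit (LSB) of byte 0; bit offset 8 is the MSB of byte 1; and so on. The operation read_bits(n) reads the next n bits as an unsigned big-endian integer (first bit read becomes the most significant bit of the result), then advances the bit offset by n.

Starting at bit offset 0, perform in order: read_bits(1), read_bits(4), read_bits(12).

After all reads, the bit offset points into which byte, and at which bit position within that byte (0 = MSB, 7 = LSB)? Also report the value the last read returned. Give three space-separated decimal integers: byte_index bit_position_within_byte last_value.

Read 1: bits[0:1] width=1 -> value=1 (bin 1); offset now 1 = byte 0 bit 1; 55 bits remain
Read 2: bits[1:5] width=4 -> value=6 (bin 0110); offset now 5 = byte 0 bit 5; 51 bits remain
Read 3: bits[5:17] width=12 -> value=1179 (bin 010010011011); offset now 17 = byte 2 bit 1; 39 bits remain

Answer: 2 1 1179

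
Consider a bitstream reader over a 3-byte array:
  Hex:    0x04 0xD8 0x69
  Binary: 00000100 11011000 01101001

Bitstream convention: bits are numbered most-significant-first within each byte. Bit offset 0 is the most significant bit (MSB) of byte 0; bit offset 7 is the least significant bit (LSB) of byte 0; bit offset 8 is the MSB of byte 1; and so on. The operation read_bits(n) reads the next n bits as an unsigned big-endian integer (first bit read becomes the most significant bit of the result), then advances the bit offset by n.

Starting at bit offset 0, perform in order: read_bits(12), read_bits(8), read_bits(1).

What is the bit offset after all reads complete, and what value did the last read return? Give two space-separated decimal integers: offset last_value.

Read 1: bits[0:12] width=12 -> value=77 (bin 000001001101); offset now 12 = byte 1 bit 4; 12 bits remain
Read 2: bits[12:20] width=8 -> value=134 (bin 10000110); offset now 20 = byte 2 bit 4; 4 bits remain
Read 3: bits[20:21] width=1 -> value=1 (bin 1); offset now 21 = byte 2 bit 5; 3 bits remain

Answer: 21 1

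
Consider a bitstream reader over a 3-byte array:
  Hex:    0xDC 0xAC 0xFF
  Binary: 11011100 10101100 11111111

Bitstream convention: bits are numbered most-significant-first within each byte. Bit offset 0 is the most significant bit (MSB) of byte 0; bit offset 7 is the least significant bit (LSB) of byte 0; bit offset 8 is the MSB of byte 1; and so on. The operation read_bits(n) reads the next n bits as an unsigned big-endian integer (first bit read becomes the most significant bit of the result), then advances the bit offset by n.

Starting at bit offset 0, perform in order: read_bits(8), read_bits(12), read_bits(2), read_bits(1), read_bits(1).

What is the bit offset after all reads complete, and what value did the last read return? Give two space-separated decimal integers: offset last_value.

Read 1: bits[0:8] width=8 -> value=220 (bin 11011100); offset now 8 = byte 1 bit 0; 16 bits remain
Read 2: bits[8:20] width=12 -> value=2767 (bin 101011001111); offset now 20 = byte 2 bit 4; 4 bits remain
Read 3: bits[20:22] width=2 -> value=3 (bin 11); offset now 22 = byte 2 bit 6; 2 bits remain
Read 4: bits[22:23] width=1 -> value=1 (bin 1); offset now 23 = byte 2 bit 7; 1 bits remain
Read 5: bits[23:24] width=1 -> value=1 (bin 1); offset now 24 = byte 3 bit 0; 0 bits remain

Answer: 24 1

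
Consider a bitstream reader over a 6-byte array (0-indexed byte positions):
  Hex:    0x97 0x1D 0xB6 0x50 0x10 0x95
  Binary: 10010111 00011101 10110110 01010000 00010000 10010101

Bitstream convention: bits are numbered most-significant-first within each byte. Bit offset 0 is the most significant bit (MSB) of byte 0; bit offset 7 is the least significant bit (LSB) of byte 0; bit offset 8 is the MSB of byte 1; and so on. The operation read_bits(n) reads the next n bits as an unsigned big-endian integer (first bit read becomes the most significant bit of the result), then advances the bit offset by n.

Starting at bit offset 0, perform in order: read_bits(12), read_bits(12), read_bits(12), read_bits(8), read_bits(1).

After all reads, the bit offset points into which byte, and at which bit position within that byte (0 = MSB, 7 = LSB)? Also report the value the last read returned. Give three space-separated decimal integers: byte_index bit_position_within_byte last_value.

Answer: 5 5 0

Derivation:
Read 1: bits[0:12] width=12 -> value=2417 (bin 100101110001); offset now 12 = byte 1 bit 4; 36 bits remain
Read 2: bits[12:24] width=12 -> value=3510 (bin 110110110110); offset now 24 = byte 3 bit 0; 24 bits remain
Read 3: bits[24:36] width=12 -> value=1281 (bin 010100000001); offset now 36 = byte 4 bit 4; 12 bits remain
Read 4: bits[36:44] width=8 -> value=9 (bin 00001001); offset now 44 = byte 5 bit 4; 4 bits remain
Read 5: bits[44:45] width=1 -> value=0 (bin 0); offset now 45 = byte 5 bit 5; 3 bits remain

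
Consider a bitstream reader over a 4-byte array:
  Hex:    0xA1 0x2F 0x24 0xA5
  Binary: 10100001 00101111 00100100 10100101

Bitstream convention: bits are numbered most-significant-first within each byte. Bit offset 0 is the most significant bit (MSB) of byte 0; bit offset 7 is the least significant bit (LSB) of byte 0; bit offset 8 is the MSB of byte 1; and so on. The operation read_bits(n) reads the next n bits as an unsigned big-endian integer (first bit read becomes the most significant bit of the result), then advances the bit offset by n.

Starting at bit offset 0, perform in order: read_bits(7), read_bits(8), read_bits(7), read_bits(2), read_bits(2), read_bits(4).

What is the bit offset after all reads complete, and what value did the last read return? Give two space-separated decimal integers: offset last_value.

Read 1: bits[0:7] width=7 -> value=80 (bin 1010000); offset now 7 = byte 0 bit 7; 25 bits remain
Read 2: bits[7:15] width=8 -> value=151 (bin 10010111); offset now 15 = byte 1 bit 7; 17 bits remain
Read 3: bits[15:22] width=7 -> value=73 (bin 1001001); offset now 22 = byte 2 bit 6; 10 bits remain
Read 4: bits[22:24] width=2 -> value=0 (bin 00); offset now 24 = byte 3 bit 0; 8 bits remain
Read 5: bits[24:26] width=2 -> value=2 (bin 10); offset now 26 = byte 3 bit 2; 6 bits remain
Read 6: bits[26:30] width=4 -> value=9 (bin 1001); offset now 30 = byte 3 bit 6; 2 bits remain

Answer: 30 9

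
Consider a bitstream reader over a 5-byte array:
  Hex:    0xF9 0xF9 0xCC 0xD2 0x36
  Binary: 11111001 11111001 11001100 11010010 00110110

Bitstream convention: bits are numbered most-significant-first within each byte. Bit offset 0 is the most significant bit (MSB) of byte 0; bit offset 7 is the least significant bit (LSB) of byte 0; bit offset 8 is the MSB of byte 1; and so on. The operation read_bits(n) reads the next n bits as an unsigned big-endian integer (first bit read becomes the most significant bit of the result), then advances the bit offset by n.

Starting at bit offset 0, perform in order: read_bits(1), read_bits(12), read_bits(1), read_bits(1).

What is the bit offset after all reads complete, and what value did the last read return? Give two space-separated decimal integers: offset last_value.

Read 1: bits[0:1] width=1 -> value=1 (bin 1); offset now 1 = byte 0 bit 1; 39 bits remain
Read 2: bits[1:13] width=12 -> value=3903 (bin 111100111111); offset now 13 = byte 1 bit 5; 27 bits remain
Read 3: bits[13:14] width=1 -> value=0 (bin 0); offset now 14 = byte 1 bit 6; 26 bits remain
Read 4: bits[14:15] width=1 -> value=0 (bin 0); offset now 15 = byte 1 bit 7; 25 bits remain

Answer: 15 0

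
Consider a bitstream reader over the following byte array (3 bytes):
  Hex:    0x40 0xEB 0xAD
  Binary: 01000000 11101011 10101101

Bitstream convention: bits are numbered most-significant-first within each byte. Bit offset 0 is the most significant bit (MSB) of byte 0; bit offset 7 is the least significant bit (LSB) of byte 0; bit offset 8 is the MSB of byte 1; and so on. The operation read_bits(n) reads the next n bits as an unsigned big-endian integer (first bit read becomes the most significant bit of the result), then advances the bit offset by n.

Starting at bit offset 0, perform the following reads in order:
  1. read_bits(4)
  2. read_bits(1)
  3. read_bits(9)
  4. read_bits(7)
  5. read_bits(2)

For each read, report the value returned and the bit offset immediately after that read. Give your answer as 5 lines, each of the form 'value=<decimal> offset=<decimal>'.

Read 1: bits[0:4] width=4 -> value=4 (bin 0100); offset now 4 = byte 0 bit 4; 20 bits remain
Read 2: bits[4:5] width=1 -> value=0 (bin 0); offset now 5 = byte 0 bit 5; 19 bits remain
Read 3: bits[5:14] width=9 -> value=58 (bin 000111010); offset now 14 = byte 1 bit 6; 10 bits remain
Read 4: bits[14:21] width=7 -> value=117 (bin 1110101); offset now 21 = byte 2 bit 5; 3 bits remain
Read 5: bits[21:23] width=2 -> value=2 (bin 10); offset now 23 = byte 2 bit 7; 1 bits remain

Answer: value=4 offset=4
value=0 offset=5
value=58 offset=14
value=117 offset=21
value=2 offset=23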